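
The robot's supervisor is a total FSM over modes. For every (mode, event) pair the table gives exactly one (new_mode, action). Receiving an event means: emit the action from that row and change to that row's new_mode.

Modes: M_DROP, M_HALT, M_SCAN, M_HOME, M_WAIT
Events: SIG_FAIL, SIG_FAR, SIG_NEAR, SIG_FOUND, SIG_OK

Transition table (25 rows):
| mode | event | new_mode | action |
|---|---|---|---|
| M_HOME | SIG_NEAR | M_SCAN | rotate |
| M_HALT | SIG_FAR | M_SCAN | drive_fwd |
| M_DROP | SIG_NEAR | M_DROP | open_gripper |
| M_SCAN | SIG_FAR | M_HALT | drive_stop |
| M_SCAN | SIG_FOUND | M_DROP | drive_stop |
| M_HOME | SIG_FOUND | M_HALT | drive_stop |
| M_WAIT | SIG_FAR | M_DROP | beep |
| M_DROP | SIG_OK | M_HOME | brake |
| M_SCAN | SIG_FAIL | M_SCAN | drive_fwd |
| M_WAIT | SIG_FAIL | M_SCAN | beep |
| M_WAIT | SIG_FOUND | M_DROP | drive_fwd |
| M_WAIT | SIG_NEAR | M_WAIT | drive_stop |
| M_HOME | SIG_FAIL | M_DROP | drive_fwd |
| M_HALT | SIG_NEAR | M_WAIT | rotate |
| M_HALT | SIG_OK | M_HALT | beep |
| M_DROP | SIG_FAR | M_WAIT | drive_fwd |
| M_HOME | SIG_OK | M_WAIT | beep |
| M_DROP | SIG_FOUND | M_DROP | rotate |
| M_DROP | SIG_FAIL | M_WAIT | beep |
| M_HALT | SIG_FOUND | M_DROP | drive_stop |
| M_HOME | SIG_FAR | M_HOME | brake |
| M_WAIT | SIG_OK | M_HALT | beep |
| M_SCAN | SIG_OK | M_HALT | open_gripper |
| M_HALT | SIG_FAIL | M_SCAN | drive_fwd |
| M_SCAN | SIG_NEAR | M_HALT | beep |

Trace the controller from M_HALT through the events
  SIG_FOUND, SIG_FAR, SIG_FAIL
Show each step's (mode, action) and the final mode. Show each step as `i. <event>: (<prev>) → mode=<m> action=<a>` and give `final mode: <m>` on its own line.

1. SIG_FOUND: (M_HALT) → mode=M_DROP action=drive_stop
2. SIG_FAR: (M_DROP) → mode=M_WAIT action=drive_fwd
3. SIG_FAIL: (M_WAIT) → mode=M_SCAN action=beep

final mode: M_SCAN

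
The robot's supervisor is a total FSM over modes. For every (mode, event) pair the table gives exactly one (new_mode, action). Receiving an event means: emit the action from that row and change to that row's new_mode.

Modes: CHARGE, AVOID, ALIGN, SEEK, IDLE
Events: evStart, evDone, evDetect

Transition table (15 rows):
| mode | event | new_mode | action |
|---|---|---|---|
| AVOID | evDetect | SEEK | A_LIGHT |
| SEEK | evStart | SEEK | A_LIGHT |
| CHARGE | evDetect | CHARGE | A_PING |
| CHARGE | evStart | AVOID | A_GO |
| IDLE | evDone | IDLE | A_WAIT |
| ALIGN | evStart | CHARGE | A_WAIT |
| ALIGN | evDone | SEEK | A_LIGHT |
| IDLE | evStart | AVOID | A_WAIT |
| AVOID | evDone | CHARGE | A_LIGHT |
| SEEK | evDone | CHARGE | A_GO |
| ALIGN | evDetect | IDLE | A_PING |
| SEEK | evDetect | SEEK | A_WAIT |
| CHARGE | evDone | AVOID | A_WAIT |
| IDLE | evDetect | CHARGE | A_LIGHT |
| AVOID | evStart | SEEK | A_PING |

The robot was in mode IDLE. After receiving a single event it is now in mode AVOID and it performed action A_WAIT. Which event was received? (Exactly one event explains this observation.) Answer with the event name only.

evStart

try evStart: (IDLE, evStart) → (AVOID, A_WAIT)  ← matches
try evDone: (IDLE, evDone) → (IDLE, A_WAIT)
try evDetect: (IDLE, evDetect) → (CHARGE, A_LIGHT)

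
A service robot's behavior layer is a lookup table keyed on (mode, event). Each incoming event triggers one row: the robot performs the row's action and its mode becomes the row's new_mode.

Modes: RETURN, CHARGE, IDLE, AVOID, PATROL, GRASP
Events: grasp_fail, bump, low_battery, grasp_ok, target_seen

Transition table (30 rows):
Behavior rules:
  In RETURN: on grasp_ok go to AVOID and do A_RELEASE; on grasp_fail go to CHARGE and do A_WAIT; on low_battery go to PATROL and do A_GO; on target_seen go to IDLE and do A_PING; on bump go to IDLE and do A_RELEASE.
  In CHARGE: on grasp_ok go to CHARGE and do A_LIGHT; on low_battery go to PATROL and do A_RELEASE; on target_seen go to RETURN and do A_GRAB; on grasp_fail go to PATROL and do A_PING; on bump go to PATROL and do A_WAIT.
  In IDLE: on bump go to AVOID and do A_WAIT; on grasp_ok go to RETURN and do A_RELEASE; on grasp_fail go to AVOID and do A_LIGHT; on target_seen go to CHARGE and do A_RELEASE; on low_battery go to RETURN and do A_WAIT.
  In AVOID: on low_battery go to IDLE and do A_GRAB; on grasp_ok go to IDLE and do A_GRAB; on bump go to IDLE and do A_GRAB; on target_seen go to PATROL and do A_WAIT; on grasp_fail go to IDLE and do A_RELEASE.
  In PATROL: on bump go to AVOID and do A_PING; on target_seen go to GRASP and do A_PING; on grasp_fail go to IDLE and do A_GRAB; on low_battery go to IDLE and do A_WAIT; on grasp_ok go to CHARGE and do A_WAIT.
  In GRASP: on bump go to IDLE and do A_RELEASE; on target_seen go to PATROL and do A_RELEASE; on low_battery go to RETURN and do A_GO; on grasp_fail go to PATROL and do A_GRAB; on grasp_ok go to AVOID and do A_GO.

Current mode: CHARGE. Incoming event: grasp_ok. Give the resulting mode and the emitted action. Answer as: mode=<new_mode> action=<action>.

current mode = CHARGE; filter table to that mode:
  (CHARGE, grasp_ok) → (CHARGE, A_LIGHT)  ← event matches
  (CHARGE, low_battery) → (PATROL, A_RELEASE)
  (CHARGE, target_seen) → (RETURN, A_GRAB)
  (CHARGE, grasp_fail) → (PATROL, A_PING)
  (CHARGE, bump) → (PATROL, A_WAIT)
event = grasp_ok selects (CHARGE, A_LIGHT)

mode=CHARGE action=A_LIGHT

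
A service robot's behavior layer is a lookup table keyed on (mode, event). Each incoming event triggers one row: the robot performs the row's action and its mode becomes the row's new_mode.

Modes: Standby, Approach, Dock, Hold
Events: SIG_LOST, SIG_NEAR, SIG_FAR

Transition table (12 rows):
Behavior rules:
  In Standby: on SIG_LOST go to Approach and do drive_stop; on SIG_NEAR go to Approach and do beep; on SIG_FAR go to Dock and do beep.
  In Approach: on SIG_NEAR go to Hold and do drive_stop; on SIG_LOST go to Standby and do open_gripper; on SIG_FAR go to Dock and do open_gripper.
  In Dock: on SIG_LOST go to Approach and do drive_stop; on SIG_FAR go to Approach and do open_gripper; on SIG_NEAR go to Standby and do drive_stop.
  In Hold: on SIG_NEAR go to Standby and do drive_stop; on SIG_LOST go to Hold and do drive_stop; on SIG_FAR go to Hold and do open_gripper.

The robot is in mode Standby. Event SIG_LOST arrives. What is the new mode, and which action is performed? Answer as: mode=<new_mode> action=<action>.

mode=Approach action=drive_stop

current mode = Standby; filter table to that mode:
  (Standby, SIG_LOST) → (Approach, drive_stop)  ← event matches
  (Standby, SIG_NEAR) → (Approach, beep)
  (Standby, SIG_FAR) → (Dock, beep)
event = SIG_LOST selects (Approach, drive_stop)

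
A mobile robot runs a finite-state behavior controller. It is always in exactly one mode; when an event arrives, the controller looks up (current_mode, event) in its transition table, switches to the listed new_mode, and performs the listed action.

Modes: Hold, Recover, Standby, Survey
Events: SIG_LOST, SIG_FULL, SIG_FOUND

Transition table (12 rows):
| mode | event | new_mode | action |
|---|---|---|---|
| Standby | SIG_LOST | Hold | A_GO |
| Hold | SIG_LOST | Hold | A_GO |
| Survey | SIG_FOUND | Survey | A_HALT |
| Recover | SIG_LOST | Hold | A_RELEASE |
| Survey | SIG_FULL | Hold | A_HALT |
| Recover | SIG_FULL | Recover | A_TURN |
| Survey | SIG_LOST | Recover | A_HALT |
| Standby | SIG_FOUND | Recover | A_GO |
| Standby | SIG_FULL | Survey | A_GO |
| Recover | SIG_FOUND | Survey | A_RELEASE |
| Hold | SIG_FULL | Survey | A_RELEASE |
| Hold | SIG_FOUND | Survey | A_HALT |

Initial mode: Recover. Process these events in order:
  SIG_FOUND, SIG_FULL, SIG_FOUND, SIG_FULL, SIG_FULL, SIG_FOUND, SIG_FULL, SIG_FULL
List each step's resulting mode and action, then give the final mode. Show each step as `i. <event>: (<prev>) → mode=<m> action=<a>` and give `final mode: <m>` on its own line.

final mode: Survey

1. SIG_FOUND: (Recover) → mode=Survey action=A_RELEASE
2. SIG_FULL: (Survey) → mode=Hold action=A_HALT
3. SIG_FOUND: (Hold) → mode=Survey action=A_HALT
4. SIG_FULL: (Survey) → mode=Hold action=A_HALT
5. SIG_FULL: (Hold) → mode=Survey action=A_RELEASE
6. SIG_FOUND: (Survey) → mode=Survey action=A_HALT
7. SIG_FULL: (Survey) → mode=Hold action=A_HALT
8. SIG_FULL: (Hold) → mode=Survey action=A_RELEASE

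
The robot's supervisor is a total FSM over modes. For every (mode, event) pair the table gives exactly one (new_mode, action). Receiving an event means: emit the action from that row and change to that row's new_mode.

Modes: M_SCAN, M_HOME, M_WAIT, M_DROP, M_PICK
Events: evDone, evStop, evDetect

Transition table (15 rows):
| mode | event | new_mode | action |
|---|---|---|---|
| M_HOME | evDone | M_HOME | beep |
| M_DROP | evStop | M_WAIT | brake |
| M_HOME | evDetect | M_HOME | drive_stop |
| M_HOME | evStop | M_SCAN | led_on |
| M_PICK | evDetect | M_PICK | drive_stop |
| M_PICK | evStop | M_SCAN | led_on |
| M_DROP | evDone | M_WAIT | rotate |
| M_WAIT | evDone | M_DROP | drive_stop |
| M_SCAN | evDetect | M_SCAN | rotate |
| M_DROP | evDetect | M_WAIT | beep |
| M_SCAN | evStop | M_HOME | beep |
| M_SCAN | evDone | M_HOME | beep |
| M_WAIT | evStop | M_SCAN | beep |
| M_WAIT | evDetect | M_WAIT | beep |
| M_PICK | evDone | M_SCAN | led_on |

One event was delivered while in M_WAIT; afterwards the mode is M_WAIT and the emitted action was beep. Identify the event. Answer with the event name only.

try evDone: (M_WAIT, evDone) → (M_DROP, drive_stop)
try evStop: (M_WAIT, evStop) → (M_SCAN, beep)
try evDetect: (M_WAIT, evDetect) → (M_WAIT, beep)  ← matches

evDetect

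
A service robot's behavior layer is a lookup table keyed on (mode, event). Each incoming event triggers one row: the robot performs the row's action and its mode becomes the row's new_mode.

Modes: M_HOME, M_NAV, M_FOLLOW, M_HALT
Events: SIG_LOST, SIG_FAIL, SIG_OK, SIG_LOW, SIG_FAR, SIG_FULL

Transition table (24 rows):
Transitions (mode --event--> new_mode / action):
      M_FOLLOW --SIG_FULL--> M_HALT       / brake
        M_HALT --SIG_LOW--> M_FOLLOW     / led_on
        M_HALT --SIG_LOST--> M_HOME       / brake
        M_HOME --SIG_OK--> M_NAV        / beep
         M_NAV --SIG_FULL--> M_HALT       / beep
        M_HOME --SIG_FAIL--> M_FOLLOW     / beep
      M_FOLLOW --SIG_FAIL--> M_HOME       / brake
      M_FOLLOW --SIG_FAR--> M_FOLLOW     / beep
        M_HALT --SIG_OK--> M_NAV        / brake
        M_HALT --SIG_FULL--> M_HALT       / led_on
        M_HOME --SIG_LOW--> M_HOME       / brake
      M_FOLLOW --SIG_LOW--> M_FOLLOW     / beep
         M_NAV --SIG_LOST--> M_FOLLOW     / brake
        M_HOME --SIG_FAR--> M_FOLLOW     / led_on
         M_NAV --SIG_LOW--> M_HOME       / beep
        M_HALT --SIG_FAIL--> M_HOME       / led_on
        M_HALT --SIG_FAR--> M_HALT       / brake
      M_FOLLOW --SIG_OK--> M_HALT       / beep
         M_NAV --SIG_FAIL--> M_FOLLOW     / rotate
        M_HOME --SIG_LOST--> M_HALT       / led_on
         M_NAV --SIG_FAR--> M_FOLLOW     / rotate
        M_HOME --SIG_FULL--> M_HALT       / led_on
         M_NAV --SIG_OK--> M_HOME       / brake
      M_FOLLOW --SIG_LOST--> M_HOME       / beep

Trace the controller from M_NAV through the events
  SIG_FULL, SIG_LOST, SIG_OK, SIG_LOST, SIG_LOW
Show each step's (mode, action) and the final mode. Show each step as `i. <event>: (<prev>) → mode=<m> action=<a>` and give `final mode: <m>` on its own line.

1. SIG_FULL: (M_NAV) → mode=M_HALT action=beep
2. SIG_LOST: (M_HALT) → mode=M_HOME action=brake
3. SIG_OK: (M_HOME) → mode=M_NAV action=beep
4. SIG_LOST: (M_NAV) → mode=M_FOLLOW action=brake
5. SIG_LOW: (M_FOLLOW) → mode=M_FOLLOW action=beep

final mode: M_FOLLOW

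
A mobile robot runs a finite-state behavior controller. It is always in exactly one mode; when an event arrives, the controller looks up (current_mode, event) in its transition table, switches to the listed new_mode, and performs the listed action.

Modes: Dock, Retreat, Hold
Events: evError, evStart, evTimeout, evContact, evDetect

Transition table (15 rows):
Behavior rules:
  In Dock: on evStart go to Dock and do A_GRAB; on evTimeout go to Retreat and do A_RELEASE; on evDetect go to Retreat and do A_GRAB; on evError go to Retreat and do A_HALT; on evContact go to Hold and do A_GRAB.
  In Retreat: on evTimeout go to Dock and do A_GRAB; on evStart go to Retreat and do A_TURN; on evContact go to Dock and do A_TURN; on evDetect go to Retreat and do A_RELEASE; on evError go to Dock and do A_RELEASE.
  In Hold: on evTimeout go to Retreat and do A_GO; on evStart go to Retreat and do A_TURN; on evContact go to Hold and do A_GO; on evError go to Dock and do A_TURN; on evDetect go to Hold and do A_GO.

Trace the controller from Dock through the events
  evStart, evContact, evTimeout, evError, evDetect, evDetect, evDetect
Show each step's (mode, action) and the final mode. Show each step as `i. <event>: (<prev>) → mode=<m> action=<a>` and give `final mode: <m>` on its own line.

final mode: Retreat

1. evStart: (Dock) → mode=Dock action=A_GRAB
2. evContact: (Dock) → mode=Hold action=A_GRAB
3. evTimeout: (Hold) → mode=Retreat action=A_GO
4. evError: (Retreat) → mode=Dock action=A_RELEASE
5. evDetect: (Dock) → mode=Retreat action=A_GRAB
6. evDetect: (Retreat) → mode=Retreat action=A_RELEASE
7. evDetect: (Retreat) → mode=Retreat action=A_RELEASE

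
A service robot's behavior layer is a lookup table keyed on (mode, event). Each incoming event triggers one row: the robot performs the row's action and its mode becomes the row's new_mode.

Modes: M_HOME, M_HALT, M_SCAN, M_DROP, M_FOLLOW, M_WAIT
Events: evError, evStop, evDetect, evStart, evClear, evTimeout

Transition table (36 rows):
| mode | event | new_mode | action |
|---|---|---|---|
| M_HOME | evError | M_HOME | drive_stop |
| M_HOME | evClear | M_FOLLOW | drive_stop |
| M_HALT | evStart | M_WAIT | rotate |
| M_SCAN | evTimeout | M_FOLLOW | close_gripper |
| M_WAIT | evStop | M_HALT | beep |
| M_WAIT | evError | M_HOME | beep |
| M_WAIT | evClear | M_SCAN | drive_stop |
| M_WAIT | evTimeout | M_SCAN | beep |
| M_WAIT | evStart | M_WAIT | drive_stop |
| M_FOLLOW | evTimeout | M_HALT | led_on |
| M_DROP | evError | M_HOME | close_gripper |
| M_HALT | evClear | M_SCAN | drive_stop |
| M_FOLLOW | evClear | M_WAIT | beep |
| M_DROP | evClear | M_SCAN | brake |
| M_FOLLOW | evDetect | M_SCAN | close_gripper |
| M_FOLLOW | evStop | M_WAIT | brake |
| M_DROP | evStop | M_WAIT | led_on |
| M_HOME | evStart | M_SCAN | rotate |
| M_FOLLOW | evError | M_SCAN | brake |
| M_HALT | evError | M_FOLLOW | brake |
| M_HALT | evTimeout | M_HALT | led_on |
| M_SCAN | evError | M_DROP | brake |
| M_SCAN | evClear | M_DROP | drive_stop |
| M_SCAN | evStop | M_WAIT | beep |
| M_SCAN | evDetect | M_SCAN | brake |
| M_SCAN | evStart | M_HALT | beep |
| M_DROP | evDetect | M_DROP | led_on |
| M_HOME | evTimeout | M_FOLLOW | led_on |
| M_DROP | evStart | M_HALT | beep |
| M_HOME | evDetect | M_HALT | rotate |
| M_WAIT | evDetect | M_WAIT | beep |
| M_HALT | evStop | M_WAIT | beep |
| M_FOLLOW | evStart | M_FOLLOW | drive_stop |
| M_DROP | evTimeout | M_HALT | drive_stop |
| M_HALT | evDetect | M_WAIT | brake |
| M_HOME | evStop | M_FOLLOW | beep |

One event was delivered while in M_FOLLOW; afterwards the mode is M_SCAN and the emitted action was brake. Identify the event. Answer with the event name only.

try evError: (M_FOLLOW, evError) → (M_SCAN, brake)  ← matches
try evStop: (M_FOLLOW, evStop) → (M_WAIT, brake)
try evDetect: (M_FOLLOW, evDetect) → (M_SCAN, close_gripper)
try evStart: (M_FOLLOW, evStart) → (M_FOLLOW, drive_stop)
try evClear: (M_FOLLOW, evClear) → (M_WAIT, beep)
try evTimeout: (M_FOLLOW, evTimeout) → (M_HALT, led_on)

evError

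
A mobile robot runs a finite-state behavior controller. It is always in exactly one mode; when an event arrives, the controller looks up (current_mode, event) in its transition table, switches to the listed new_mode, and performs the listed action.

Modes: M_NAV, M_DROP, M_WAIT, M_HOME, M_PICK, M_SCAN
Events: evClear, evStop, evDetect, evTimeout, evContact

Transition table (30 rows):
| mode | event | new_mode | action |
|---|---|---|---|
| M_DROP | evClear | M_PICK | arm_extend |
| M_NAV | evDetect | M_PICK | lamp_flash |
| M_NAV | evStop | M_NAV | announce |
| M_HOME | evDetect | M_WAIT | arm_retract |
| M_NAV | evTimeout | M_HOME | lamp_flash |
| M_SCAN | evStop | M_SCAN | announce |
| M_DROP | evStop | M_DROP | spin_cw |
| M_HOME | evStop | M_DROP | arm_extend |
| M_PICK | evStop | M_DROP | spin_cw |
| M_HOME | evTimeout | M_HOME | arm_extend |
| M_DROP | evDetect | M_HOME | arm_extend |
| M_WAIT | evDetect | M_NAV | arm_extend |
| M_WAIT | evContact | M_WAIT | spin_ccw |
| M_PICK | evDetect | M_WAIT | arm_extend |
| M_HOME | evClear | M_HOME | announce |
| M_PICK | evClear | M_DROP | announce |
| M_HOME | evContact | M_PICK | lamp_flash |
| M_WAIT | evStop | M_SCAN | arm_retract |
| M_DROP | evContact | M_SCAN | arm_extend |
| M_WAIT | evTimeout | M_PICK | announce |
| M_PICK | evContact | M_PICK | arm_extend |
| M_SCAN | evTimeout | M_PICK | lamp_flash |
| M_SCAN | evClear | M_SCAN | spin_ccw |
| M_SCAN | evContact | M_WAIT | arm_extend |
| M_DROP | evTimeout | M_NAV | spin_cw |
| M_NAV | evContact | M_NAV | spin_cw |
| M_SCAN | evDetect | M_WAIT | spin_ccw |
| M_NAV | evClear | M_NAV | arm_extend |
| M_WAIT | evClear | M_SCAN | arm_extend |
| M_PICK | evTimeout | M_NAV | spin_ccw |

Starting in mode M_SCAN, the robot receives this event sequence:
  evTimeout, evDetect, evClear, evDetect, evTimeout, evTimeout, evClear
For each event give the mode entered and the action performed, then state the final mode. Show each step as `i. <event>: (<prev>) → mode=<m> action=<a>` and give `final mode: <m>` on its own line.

1. evTimeout: (M_SCAN) → mode=M_PICK action=lamp_flash
2. evDetect: (M_PICK) → mode=M_WAIT action=arm_extend
3. evClear: (M_WAIT) → mode=M_SCAN action=arm_extend
4. evDetect: (M_SCAN) → mode=M_WAIT action=spin_ccw
5. evTimeout: (M_WAIT) → mode=M_PICK action=announce
6. evTimeout: (M_PICK) → mode=M_NAV action=spin_ccw
7. evClear: (M_NAV) → mode=M_NAV action=arm_extend

final mode: M_NAV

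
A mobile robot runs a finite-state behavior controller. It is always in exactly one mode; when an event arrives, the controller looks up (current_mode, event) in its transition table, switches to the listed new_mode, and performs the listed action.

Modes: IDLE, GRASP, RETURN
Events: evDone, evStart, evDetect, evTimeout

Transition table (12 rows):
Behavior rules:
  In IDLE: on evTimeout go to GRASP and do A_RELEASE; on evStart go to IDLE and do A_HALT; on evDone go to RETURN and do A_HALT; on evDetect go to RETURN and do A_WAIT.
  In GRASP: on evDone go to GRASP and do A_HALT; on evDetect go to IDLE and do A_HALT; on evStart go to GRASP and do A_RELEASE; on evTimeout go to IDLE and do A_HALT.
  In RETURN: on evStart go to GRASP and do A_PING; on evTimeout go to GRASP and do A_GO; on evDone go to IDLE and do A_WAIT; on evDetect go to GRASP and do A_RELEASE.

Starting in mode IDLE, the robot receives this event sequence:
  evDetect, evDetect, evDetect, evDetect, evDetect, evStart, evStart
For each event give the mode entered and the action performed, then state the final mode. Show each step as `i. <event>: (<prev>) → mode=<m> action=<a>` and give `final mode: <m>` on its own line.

1. evDetect: (IDLE) → mode=RETURN action=A_WAIT
2. evDetect: (RETURN) → mode=GRASP action=A_RELEASE
3. evDetect: (GRASP) → mode=IDLE action=A_HALT
4. evDetect: (IDLE) → mode=RETURN action=A_WAIT
5. evDetect: (RETURN) → mode=GRASP action=A_RELEASE
6. evStart: (GRASP) → mode=GRASP action=A_RELEASE
7. evStart: (GRASP) → mode=GRASP action=A_RELEASE

final mode: GRASP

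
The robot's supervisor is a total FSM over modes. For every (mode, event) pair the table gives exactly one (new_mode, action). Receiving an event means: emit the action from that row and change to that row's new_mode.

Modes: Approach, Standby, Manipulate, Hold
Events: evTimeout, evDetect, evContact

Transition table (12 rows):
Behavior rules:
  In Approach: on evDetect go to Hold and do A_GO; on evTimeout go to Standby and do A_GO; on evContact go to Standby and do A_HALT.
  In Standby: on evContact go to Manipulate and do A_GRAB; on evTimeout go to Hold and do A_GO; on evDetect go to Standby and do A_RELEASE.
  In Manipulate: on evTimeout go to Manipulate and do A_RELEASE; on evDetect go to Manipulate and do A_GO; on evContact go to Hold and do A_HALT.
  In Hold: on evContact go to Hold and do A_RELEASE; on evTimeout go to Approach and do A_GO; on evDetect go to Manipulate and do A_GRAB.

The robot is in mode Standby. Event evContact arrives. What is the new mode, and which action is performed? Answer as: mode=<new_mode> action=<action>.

mode=Manipulate action=A_GRAB

current mode = Standby; filter table to that mode:
  (Standby, evContact) → (Manipulate, A_GRAB)  ← event matches
  (Standby, evTimeout) → (Hold, A_GO)
  (Standby, evDetect) → (Standby, A_RELEASE)
event = evContact selects (Manipulate, A_GRAB)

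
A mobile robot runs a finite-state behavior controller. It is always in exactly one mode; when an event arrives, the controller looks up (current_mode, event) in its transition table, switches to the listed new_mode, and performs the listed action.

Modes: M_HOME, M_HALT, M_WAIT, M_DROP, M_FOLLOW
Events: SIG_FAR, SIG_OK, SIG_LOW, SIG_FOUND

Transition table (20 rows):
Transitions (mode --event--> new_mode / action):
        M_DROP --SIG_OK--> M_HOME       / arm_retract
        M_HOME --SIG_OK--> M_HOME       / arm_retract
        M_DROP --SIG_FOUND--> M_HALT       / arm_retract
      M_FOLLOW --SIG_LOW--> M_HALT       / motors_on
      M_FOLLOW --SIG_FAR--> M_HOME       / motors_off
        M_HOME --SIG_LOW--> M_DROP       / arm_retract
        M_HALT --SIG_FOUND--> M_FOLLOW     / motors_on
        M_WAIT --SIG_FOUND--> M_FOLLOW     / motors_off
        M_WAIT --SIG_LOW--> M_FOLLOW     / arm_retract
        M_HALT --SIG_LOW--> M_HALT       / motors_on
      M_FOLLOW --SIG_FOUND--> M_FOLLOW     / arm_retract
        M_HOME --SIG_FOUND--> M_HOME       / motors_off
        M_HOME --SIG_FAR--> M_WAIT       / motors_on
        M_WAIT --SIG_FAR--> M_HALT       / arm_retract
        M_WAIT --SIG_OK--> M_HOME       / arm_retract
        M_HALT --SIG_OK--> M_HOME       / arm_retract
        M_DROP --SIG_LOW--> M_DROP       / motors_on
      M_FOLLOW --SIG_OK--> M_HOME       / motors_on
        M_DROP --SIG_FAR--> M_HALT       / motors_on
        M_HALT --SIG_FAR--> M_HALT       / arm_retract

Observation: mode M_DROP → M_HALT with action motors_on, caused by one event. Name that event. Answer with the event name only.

SIG_FAR

try SIG_FAR: (M_DROP, SIG_FAR) → (M_HALT, motors_on)  ← matches
try SIG_OK: (M_DROP, SIG_OK) → (M_HOME, arm_retract)
try SIG_LOW: (M_DROP, SIG_LOW) → (M_DROP, motors_on)
try SIG_FOUND: (M_DROP, SIG_FOUND) → (M_HALT, arm_retract)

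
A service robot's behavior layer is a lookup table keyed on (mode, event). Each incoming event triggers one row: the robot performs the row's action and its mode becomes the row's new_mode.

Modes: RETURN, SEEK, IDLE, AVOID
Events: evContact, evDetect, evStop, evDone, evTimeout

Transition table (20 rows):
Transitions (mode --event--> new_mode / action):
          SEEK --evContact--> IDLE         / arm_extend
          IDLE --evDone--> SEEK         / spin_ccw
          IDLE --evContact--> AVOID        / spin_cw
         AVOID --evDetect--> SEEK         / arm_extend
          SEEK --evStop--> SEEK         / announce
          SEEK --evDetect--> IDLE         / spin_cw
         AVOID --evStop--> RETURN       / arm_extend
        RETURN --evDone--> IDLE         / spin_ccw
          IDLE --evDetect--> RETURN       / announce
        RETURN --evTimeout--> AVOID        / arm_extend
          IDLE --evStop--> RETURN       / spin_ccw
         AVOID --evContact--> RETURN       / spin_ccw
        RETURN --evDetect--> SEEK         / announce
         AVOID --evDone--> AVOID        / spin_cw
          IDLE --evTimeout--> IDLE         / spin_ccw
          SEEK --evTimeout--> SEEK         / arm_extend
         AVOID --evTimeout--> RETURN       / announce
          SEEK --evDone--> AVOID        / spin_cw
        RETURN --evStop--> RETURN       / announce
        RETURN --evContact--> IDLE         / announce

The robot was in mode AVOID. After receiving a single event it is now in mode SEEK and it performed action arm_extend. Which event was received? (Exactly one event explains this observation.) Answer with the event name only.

try evContact: (AVOID, evContact) → (RETURN, spin_ccw)
try evDetect: (AVOID, evDetect) → (SEEK, arm_extend)  ← matches
try evStop: (AVOID, evStop) → (RETURN, arm_extend)
try evDone: (AVOID, evDone) → (AVOID, spin_cw)
try evTimeout: (AVOID, evTimeout) → (RETURN, announce)

evDetect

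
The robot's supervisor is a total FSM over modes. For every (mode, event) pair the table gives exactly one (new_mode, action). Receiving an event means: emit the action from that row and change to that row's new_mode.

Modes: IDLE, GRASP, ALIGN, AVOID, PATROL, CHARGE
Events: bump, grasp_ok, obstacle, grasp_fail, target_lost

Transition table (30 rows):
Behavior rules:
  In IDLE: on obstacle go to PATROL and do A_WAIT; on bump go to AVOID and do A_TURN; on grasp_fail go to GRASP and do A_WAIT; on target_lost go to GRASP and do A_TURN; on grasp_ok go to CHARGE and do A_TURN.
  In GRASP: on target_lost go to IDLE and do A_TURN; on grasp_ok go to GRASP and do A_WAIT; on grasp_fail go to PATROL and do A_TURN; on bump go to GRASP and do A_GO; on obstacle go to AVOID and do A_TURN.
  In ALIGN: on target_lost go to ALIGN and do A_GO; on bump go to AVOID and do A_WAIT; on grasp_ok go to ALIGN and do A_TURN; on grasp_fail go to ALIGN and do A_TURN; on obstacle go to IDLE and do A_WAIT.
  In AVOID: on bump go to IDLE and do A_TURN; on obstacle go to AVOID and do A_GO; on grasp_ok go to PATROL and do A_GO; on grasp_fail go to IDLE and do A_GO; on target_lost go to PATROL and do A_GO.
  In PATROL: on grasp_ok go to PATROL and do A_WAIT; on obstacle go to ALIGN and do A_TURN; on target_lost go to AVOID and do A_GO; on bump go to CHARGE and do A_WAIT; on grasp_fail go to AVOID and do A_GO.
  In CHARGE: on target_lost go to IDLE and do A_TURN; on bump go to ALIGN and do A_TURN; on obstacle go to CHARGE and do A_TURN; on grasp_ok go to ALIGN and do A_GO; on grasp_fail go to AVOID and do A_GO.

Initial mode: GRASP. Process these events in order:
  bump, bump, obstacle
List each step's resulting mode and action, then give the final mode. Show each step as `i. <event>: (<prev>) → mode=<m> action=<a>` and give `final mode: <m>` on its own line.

1. bump: (GRASP) → mode=GRASP action=A_GO
2. bump: (GRASP) → mode=GRASP action=A_GO
3. obstacle: (GRASP) → mode=AVOID action=A_TURN

final mode: AVOID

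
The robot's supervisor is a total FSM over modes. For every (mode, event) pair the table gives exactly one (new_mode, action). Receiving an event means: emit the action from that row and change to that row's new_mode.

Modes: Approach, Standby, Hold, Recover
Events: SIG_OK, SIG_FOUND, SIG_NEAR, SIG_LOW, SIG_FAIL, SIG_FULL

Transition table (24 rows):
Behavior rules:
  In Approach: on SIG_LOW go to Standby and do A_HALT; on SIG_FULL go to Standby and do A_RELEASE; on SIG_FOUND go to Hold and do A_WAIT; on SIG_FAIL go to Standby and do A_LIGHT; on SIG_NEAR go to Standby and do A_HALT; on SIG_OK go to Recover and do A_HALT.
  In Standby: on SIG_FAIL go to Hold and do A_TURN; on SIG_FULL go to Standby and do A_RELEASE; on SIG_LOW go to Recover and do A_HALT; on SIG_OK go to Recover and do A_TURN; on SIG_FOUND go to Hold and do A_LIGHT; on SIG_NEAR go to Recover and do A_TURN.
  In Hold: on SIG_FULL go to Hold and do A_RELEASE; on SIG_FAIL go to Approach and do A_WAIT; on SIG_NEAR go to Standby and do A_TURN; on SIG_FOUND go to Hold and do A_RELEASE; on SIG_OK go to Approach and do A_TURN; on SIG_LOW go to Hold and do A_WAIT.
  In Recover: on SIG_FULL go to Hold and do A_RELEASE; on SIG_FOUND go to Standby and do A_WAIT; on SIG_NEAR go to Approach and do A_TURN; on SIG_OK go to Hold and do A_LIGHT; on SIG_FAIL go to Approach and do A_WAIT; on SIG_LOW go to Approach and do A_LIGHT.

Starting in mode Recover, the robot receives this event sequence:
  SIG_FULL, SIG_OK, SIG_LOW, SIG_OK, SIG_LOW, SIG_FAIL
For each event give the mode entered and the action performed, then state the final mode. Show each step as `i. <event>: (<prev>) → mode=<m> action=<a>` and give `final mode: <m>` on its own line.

1. SIG_FULL: (Recover) → mode=Hold action=A_RELEASE
2. SIG_OK: (Hold) → mode=Approach action=A_TURN
3. SIG_LOW: (Approach) → mode=Standby action=A_HALT
4. SIG_OK: (Standby) → mode=Recover action=A_TURN
5. SIG_LOW: (Recover) → mode=Approach action=A_LIGHT
6. SIG_FAIL: (Approach) → mode=Standby action=A_LIGHT

final mode: Standby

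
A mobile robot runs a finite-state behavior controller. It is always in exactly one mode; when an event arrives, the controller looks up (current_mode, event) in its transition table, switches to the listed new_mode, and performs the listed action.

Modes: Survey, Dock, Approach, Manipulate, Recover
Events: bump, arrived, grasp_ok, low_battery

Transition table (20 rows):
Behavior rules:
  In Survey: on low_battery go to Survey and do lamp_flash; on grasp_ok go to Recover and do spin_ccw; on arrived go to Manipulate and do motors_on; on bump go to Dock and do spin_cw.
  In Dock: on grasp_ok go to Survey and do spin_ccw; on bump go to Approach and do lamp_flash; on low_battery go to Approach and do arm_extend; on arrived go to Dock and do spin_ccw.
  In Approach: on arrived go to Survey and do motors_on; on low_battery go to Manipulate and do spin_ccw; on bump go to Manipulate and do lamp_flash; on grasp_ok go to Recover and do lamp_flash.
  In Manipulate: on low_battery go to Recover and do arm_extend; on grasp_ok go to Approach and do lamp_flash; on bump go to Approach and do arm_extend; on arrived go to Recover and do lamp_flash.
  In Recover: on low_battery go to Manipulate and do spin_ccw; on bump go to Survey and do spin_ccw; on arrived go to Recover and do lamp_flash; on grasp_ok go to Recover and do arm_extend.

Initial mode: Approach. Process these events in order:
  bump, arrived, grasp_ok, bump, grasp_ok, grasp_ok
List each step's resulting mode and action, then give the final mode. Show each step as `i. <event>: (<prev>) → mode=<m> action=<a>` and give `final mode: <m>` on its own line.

final mode: Recover

1. bump: (Approach) → mode=Manipulate action=lamp_flash
2. arrived: (Manipulate) → mode=Recover action=lamp_flash
3. grasp_ok: (Recover) → mode=Recover action=arm_extend
4. bump: (Recover) → mode=Survey action=spin_ccw
5. grasp_ok: (Survey) → mode=Recover action=spin_ccw
6. grasp_ok: (Recover) → mode=Recover action=arm_extend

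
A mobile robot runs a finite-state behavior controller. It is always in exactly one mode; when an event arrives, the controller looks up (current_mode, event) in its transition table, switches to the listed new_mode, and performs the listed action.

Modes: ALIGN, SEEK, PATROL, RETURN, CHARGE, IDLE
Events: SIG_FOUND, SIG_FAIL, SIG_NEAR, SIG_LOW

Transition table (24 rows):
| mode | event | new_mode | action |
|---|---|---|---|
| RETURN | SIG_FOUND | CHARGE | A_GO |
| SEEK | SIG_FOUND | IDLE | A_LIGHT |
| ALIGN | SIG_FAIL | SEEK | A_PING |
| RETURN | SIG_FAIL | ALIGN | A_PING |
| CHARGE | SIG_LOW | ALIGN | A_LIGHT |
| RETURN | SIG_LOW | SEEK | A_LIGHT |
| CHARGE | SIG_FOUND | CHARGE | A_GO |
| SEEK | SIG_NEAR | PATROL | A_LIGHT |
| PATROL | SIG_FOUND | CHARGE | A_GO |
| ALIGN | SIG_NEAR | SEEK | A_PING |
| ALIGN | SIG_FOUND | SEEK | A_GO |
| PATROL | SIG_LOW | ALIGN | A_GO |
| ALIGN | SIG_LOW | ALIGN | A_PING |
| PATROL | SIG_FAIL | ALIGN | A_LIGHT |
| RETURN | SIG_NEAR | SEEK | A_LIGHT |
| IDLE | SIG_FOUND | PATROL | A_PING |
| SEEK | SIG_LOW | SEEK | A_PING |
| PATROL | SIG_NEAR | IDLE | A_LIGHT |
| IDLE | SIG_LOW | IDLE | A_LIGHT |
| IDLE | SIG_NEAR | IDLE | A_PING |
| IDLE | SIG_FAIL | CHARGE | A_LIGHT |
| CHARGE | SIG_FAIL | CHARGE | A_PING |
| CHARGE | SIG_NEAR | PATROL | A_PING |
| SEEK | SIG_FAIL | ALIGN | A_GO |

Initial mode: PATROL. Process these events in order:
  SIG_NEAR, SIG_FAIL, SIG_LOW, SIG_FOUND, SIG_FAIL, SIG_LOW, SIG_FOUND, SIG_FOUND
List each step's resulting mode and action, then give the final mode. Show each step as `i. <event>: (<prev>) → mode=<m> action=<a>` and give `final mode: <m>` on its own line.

1. SIG_NEAR: (PATROL) → mode=IDLE action=A_LIGHT
2. SIG_FAIL: (IDLE) → mode=CHARGE action=A_LIGHT
3. SIG_LOW: (CHARGE) → mode=ALIGN action=A_LIGHT
4. SIG_FOUND: (ALIGN) → mode=SEEK action=A_GO
5. SIG_FAIL: (SEEK) → mode=ALIGN action=A_GO
6. SIG_LOW: (ALIGN) → mode=ALIGN action=A_PING
7. SIG_FOUND: (ALIGN) → mode=SEEK action=A_GO
8. SIG_FOUND: (SEEK) → mode=IDLE action=A_LIGHT

final mode: IDLE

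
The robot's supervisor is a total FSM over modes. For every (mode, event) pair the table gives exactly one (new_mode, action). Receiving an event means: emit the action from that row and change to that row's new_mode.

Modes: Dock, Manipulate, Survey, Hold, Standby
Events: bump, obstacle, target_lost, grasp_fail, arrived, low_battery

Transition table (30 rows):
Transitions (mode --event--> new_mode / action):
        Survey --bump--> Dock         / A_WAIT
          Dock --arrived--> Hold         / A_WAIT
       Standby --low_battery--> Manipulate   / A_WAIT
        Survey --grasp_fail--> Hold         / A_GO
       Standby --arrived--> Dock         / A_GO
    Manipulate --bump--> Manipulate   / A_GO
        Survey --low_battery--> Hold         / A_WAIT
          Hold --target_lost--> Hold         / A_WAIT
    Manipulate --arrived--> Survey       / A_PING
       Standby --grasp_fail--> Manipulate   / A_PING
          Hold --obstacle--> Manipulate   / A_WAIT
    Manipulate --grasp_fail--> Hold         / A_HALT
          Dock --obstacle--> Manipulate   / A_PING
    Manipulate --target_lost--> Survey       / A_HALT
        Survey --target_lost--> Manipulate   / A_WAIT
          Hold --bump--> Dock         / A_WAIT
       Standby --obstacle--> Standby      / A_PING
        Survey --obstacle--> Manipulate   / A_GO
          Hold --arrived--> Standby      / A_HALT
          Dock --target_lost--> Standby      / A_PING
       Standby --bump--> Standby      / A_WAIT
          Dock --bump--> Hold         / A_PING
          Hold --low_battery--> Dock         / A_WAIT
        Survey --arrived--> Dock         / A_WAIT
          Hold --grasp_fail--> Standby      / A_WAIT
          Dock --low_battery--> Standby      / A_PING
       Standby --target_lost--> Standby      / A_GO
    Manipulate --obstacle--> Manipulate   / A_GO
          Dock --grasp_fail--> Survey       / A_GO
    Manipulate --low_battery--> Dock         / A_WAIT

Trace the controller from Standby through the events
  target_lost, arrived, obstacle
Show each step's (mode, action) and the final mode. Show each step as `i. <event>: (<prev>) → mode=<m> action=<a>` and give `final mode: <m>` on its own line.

final mode: Manipulate

1. target_lost: (Standby) → mode=Standby action=A_GO
2. arrived: (Standby) → mode=Dock action=A_GO
3. obstacle: (Dock) → mode=Manipulate action=A_PING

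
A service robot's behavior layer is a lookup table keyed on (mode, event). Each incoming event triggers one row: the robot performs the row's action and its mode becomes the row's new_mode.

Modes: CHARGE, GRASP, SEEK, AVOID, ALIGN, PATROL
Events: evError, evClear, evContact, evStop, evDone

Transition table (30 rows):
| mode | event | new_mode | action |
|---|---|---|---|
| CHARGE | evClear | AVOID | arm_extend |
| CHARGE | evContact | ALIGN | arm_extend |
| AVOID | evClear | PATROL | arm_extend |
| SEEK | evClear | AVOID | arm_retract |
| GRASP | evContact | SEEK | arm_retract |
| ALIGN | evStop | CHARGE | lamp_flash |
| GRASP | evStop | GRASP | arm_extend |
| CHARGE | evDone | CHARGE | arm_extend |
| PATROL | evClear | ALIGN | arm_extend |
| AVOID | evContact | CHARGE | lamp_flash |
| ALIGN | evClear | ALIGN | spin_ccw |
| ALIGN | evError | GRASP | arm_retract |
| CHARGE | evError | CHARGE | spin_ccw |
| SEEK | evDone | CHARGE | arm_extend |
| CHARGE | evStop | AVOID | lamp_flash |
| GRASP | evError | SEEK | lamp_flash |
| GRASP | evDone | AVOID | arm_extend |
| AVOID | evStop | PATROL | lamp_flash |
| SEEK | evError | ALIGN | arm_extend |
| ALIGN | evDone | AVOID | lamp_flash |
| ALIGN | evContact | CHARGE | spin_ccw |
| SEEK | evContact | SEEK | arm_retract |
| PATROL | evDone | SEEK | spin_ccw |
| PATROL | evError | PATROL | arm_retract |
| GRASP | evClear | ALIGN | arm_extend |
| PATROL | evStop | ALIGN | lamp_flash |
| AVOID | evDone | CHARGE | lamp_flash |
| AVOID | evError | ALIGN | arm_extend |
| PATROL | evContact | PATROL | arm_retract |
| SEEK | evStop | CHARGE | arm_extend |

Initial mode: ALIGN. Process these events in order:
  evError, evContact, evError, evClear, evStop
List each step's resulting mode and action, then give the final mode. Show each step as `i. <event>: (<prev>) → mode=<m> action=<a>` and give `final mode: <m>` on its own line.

final mode: CHARGE

1. evError: (ALIGN) → mode=GRASP action=arm_retract
2. evContact: (GRASP) → mode=SEEK action=arm_retract
3. evError: (SEEK) → mode=ALIGN action=arm_extend
4. evClear: (ALIGN) → mode=ALIGN action=spin_ccw
5. evStop: (ALIGN) → mode=CHARGE action=lamp_flash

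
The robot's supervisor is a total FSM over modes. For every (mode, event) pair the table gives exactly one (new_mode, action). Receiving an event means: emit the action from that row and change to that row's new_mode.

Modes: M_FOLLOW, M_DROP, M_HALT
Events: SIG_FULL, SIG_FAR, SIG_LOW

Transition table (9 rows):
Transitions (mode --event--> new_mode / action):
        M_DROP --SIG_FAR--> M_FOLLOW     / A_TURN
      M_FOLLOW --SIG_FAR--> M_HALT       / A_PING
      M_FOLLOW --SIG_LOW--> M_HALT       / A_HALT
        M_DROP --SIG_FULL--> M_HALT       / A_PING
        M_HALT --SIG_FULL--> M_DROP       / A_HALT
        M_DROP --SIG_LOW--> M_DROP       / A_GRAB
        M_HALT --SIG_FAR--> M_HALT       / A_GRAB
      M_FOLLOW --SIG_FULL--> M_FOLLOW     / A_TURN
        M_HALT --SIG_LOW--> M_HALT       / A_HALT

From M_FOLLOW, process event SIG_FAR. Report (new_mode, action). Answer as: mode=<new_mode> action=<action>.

current mode = M_FOLLOW; filter table to that mode:
  (M_FOLLOW, SIG_FAR) → (M_HALT, A_PING)  ← event matches
  (M_FOLLOW, SIG_LOW) → (M_HALT, A_HALT)
  (M_FOLLOW, SIG_FULL) → (M_FOLLOW, A_TURN)
event = SIG_FAR selects (M_HALT, A_PING)

mode=M_HALT action=A_PING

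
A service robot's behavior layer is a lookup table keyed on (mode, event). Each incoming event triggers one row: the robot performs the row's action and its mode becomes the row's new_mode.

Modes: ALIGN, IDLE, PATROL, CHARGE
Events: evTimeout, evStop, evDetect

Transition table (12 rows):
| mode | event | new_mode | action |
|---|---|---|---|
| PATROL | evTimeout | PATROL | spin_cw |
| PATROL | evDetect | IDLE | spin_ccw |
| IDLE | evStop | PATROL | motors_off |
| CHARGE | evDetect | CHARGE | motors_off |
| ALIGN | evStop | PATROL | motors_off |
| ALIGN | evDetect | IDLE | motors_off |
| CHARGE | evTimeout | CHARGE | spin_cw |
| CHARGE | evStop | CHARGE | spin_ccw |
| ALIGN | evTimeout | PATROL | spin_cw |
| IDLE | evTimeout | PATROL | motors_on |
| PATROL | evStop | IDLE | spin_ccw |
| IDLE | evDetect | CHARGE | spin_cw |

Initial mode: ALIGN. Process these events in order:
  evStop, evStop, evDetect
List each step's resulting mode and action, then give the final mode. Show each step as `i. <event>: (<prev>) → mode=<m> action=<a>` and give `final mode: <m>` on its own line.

final mode: CHARGE

1. evStop: (ALIGN) → mode=PATROL action=motors_off
2. evStop: (PATROL) → mode=IDLE action=spin_ccw
3. evDetect: (IDLE) → mode=CHARGE action=spin_cw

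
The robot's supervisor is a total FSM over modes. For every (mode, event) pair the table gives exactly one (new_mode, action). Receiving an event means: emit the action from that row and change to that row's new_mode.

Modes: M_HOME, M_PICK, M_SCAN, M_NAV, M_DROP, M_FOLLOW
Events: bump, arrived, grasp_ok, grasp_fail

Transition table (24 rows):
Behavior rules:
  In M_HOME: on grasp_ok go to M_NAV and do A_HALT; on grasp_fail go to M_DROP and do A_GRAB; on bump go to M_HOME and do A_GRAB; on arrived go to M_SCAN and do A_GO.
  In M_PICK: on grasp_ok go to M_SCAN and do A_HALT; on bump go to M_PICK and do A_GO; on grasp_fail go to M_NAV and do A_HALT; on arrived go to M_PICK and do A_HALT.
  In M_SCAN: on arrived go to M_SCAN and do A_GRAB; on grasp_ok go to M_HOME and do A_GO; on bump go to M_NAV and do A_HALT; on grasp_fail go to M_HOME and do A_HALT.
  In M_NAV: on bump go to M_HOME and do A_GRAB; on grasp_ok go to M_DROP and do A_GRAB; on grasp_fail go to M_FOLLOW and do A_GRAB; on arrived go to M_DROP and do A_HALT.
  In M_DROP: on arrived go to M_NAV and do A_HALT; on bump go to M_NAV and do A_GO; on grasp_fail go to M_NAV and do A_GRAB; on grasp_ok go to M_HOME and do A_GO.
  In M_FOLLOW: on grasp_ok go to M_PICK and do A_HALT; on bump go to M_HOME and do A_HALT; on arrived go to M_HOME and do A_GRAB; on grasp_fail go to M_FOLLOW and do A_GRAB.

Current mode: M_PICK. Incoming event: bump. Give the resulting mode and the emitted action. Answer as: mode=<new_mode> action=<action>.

current mode = M_PICK; filter table to that mode:
  (M_PICK, grasp_ok) → (M_SCAN, A_HALT)
  (M_PICK, bump) → (M_PICK, A_GO)  ← event matches
  (M_PICK, grasp_fail) → (M_NAV, A_HALT)
  (M_PICK, arrived) → (M_PICK, A_HALT)
event = bump selects (M_PICK, A_GO)

mode=M_PICK action=A_GO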